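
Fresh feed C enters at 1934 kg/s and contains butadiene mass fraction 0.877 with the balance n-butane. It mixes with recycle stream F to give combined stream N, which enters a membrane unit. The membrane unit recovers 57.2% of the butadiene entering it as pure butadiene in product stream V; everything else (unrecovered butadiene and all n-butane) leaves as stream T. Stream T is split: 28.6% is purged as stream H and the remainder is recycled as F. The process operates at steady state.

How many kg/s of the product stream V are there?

1397 kg/s

butadiene in N: m_A = 1934×0.877 + (1−0.286)·(1−0.572)·m_A, so m_A = 1696.1/0.6944 = 2442.5 kg/s.
Product V = 0.572×2442.5 = 1397.1 kg/s.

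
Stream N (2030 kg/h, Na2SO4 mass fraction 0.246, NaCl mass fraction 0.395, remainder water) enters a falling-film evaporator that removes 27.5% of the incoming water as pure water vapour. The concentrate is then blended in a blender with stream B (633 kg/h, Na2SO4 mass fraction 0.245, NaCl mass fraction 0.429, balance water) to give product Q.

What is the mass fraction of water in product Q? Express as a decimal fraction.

0.298

Vapour removed = 0.275×0.359×2030 = 200.41 kg/h; concentrate = 1829.6 kg/h.
water reaching the mixer = 528.36 (from concentrate) + 633×0.326 = 734.72 kg/h.
Product flow = 1829.6 + 633 = 2462.6 kg/h; water fraction = 0.298.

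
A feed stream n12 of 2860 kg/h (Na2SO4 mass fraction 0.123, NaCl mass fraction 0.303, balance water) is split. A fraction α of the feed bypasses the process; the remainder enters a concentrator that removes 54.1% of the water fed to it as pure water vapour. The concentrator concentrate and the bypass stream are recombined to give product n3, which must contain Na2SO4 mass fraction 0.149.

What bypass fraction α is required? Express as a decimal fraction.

0.438

All 2860×0.123 = 351.78 kg/h of Na2SO4 reaches n3, so n3 = 351.78/0.149 = 2360.9 kg/h and vapour = 499.06 kg/h.
The evaporator receives (1−α)·2860 of feed at 0.574 water and removes 0.541 of that water:
0.541×0.574×(1−α)×2860 = 499.06
(1−α) = 499.06/888.13 = 0.5619;  α = 0.4381.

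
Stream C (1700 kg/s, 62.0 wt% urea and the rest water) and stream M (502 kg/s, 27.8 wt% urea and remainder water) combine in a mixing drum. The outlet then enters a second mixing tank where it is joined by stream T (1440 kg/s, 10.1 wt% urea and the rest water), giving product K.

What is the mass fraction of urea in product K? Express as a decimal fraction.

Overall, product flow = 3642 kg/s.
urea in = 1700×0.620 + 502×0.278 + 1440×0.101 = 1339 kg/s.
urea fraction in K = 0.368.

0.368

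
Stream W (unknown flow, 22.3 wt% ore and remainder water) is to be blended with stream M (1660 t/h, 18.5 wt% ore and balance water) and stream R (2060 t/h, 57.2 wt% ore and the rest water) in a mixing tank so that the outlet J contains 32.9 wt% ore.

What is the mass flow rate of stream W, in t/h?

Let W be the unknown flow. Total out = 3720 + W.
ore balance: 1485.4 + 0.223·W = 0.329·(3720 + W)
(0.223 − 0.329)·W = 0.329×3720 − 1485.4 = -261.54
W = -261.54 / -0.106 = 2467.4 t/h

2467 t/h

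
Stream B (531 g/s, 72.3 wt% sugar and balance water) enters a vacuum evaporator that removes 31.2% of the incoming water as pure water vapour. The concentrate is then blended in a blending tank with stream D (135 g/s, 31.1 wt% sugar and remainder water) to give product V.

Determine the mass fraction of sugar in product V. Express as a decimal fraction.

0.687

Vapour removed = 0.312×0.277×531 = 45.891 g/s; concentrate = 485.11 g/s.
sugar reaching the mixer = 383.91 (from concentrate) + 135×0.311 = 425.9 g/s.
Product flow = 485.11 + 135 = 620.11 g/s; sugar fraction = 0.687.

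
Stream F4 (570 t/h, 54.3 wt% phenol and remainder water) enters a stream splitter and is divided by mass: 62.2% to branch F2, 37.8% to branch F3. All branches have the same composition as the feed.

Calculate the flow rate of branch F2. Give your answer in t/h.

Branch F2 flow = 0.622×570 = 354.54 t/h.

354.5 t/h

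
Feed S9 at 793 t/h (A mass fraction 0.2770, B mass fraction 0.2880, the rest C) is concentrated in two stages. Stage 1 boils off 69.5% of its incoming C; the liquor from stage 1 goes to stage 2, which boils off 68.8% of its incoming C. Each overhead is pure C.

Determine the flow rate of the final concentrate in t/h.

480.9 t/h

C in feed = 793×0.435 = 344.95 t/h.
After stage 1: C left = (1−0.695)×344.95 = 105.21; stream total = 553.26 t/h.
After stage 2: C left = (1−0.688)×105.21 = 32.826; final concentrate = 480.87 t/h.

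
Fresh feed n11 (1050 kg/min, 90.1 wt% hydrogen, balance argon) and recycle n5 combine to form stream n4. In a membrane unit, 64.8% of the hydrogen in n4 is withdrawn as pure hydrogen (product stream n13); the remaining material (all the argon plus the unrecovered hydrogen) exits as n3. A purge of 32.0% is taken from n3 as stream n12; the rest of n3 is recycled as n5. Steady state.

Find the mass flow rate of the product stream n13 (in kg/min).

hydrogen in n4: m_A = 1050×0.901 + (1−0.320)·(1−0.648)·m_A, so m_A = 946.05/0.7606 = 1243.8 kg/min.
Product n13 = 0.648×1243.8 = 805.95 kg/min.

806 kg/min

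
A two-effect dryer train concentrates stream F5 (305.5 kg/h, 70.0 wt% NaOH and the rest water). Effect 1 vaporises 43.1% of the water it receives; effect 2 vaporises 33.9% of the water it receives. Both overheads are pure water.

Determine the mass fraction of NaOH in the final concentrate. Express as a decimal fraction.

water in feed = 305.5×0.300 = 91.65 kg/h.
After stage 1: water left = (1−0.431)×91.65 = 52.149; stream total = 266 kg/h.
After stage 2: water left = (1−0.339)×52.149 = 34.47; final concentrate = 248.32 kg/h.
NaOH fraction = 213.85/248.32 = 0.861.

0.861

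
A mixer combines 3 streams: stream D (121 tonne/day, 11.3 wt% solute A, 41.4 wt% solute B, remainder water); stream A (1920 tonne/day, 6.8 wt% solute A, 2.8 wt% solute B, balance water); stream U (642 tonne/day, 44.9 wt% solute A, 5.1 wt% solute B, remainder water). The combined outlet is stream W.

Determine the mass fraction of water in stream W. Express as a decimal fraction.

0.7879

Total flow out = 121 + 1920 + 642 = 2683 tonne/day.
water in = 121×0.473 + 1920×0.904 + 642×0.500 = 2113.9 tonne/day.
water mass fraction in W = 2113.9/2683 = 0.7879.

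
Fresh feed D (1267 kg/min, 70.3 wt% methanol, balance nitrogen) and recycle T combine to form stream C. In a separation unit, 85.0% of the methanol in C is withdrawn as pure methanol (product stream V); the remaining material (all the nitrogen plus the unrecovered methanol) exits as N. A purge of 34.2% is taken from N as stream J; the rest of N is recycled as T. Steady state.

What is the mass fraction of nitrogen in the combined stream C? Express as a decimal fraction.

0.527

nitrogen enters only via D and leaves only via the purge: 1267×0.297 = 0.342×(nitrogen in N), and the separation unit passes all nitrogen, so nitrogen in C = nitrogen in N = 1100.3 kg/min.
methanol in C: m_A = 1267×0.703 + (1−0.342)·(1−0.850)·m_A, so m_A = 890.7/0.9013 = 988.24 kg/min.
C = 988.24 + 1100.3 = 2088.5 kg/min.
nitrogen fraction in C = 1100.3/2088.5 = 0.527.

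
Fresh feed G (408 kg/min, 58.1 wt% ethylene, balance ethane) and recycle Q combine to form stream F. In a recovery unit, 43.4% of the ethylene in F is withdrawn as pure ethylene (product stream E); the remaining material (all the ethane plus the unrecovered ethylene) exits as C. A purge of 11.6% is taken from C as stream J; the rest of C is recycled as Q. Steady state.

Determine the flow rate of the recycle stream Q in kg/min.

ethane enters only via G and leaves only via the purge: 408×0.419 = 0.116×(ethane in C), and the recovery unit passes all ethane, so ethane in F = ethane in C = 1473.7 kg/min.
ethylene in F: m_A = 408×0.581 + (1−0.116)·(1−0.434)·m_A, so m_A = 237.05/0.4997 = 474.42 kg/min.
C = (1−0.434)×474.42 + 1473.7 = 1742.2 kg/min.
Recycle Q = (1−0.116)×1742.2 = 1540.1 kg/min.

1540 kg/min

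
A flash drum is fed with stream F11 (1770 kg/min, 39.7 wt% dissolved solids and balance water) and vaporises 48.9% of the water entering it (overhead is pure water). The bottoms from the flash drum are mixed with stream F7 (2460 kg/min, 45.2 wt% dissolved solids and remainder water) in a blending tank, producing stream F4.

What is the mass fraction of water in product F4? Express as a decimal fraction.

Vapour removed = 0.489×0.603×1770 = 521.91 kg/min; concentrate = 1248.1 kg/min.
water reaching the mixer = 545.4 (from concentrate) + 2460×0.548 = 1893.5 kg/min.
Product flow = 1248.1 + 2460 = 3708.1 kg/min; water fraction = 0.511.

0.511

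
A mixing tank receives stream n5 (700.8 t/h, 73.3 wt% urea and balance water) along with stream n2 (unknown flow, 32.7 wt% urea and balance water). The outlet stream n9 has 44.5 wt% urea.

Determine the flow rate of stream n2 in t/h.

1710 t/h

Let n2 be the unknown flow. Total out = 700.8 + n2.
urea balance: 513.69 + 0.327·n2 = 0.445·(700.8 + n2)
(0.327 − 0.445)·n2 = 0.445×700.8 − 513.69 = -201.83
n2 = -201.83 / -0.118 = 1710.4 t/h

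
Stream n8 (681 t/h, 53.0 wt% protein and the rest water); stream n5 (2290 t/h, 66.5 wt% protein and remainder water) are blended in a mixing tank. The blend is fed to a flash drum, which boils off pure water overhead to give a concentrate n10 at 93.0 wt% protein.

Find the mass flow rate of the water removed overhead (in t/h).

945.4 t/h

protein entering = 681×0.530 + 2290×0.665 = 1883.8 t/h.
All protein reports to n10, so n10 = 1883.8/0.930 = 2025.6 t/h.
Total feed = 2971 t/h; overhead = 2971 − 2025.6 = 945.43 t/h.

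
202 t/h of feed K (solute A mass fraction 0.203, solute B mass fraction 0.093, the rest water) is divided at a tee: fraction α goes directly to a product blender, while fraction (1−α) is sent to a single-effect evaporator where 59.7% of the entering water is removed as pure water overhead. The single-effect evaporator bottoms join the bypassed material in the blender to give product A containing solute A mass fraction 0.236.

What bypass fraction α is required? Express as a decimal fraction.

All 202×0.203 = 41.006 t/h of solute A reaches A, so A = 41.006/0.236 = 173.75 t/h and vapour = 28.246 t/h.
The evaporator receives (1−α)·202 of feed at 0.704 water and removes 0.597 of that water:
0.597×0.704×(1−α)×202 = 28.246
(1−α) = 28.246/84.898 = 0.3327;  α = 0.6673.

0.667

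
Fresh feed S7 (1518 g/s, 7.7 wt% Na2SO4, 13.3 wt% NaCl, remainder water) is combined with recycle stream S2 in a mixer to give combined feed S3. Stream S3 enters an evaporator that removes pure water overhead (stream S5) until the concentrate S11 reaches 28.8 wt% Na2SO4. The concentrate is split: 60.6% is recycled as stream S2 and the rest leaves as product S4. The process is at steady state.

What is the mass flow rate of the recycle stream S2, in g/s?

624.2 g/s

Overall Na2SO4 balance (none leaves overhead): Na2SO4 in fresh feed = Na2SO4 in product, i.e. 1518×0.077 = (1−0.606)·S11·0.288.
S11 = 116.89/(0.288×0.394) = 1030.1 g/s.
Recycle S2 = 0.606×1030.1 = 624.23 g/s.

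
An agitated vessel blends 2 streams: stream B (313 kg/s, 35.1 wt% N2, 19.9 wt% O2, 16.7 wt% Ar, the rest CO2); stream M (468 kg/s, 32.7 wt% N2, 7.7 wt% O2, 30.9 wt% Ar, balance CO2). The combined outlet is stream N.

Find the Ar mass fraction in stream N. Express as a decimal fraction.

Total flow out = 313 + 468 = 781 kg/s.
Ar in = 313×0.167 + 468×0.309 = 196.88 kg/s.
Ar mass fraction in N = 196.88/781 = 0.252.

0.252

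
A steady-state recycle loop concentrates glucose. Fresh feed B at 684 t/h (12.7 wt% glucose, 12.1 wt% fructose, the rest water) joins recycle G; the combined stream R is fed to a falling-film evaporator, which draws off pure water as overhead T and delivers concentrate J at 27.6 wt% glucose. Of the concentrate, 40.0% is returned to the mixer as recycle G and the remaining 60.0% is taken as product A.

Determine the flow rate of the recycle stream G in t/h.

Overall glucose balance (none leaves overhead): glucose in fresh feed = glucose in product, i.e. 684×0.127 = (1−0.400)·J·0.276.
J = 86.868/(0.276×0.600) = 524.57 t/h.
Recycle G = 0.400×524.57 = 209.83 t/h.

209.8 t/h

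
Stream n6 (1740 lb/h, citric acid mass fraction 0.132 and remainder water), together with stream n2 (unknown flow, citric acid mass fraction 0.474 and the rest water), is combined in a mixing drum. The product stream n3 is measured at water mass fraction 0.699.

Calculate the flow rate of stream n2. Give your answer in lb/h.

1700 lb/h

Let n2 be the unknown flow. Total out = 1740 + n2.
water balance: 1510.3 + 0.526·n2 = 0.699·(1740 + n2)
(0.526 − 0.699)·n2 = 0.699×1740 − 1510.3 = -294.06
n2 = -294.06 / -0.173 = 1699.8 lb/h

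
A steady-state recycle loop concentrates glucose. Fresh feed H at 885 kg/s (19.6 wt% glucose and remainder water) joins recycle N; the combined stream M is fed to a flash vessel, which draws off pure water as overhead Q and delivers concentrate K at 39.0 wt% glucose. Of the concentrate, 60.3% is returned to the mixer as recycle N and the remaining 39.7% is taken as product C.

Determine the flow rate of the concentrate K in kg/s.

1120 kg/s

Overall glucose balance (none leaves overhead): glucose in fresh feed = glucose in product, i.e. 885×0.196 = (1−0.603)·K·0.390.
K = 173.46/(0.390×0.397) = 1120.3 kg/s.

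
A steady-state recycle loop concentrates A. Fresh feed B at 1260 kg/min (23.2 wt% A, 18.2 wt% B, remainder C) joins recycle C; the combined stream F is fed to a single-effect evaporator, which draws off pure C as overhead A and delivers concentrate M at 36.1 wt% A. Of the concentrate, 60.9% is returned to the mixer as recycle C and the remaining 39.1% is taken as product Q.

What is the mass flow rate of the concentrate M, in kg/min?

2071 kg/min

Overall A balance (none leaves overhead): A in fresh feed = A in product, i.e. 1260×0.232 = (1−0.609)·M·0.361.
M = 292.32/(0.361×0.391) = 2071 kg/min.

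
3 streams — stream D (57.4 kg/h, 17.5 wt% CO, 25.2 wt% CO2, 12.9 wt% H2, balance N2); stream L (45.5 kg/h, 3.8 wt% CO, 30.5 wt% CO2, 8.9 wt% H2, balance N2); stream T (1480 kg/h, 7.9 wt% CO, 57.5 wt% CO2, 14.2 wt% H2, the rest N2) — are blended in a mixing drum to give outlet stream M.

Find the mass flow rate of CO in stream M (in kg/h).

CO out = CO in = 57.4×0.175 + 45.5×0.038 + 1480×0.079 = 128.69 kg/h.

128.7 kg/h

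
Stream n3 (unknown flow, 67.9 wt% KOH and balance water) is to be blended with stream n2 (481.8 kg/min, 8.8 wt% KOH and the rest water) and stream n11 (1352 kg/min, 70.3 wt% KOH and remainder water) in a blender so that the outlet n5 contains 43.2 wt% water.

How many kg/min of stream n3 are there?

439.1 kg/min

Let n3 be the unknown flow. Total out = 1833.8 + n3.
water balance: 840.95 + 0.321·n3 = 0.432·(1833.8 + n3)
(0.321 − 0.432)·n3 = 0.432×1833.8 − 840.95 = -48.744
n3 = -48.744 / -0.111 = 439.14 kg/min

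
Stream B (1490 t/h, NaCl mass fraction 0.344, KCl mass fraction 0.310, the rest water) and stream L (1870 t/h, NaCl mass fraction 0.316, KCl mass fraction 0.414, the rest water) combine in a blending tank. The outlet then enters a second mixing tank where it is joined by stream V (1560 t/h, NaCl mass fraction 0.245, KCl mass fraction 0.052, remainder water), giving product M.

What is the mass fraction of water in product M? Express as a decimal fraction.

0.430

Overall, product flow = 4920 t/h.
water in = 1490×0.346 + 1870×0.270 + 1560×0.703 = 2117.1 t/h.
water fraction in M = 0.430.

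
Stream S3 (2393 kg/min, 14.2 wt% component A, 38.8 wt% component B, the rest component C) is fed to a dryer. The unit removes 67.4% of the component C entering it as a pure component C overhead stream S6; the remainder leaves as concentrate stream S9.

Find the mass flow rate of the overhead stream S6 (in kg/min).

component C entering = 2393×0.470 = 1124.7 kg/min; overhead removed = 0.674×1124.7 = 758.05 kg/min.

758.1 kg/min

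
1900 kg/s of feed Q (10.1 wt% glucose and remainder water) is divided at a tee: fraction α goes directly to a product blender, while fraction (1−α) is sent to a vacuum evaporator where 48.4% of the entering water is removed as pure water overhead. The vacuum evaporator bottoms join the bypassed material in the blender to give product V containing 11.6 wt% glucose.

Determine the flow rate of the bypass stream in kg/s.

All 1900×0.101 = 191.9 kg/s of glucose reaches V, so V = 191.9/0.116 = 1654.3 kg/s and vapour = 245.69 kg/s.
The evaporator receives (1−α)·1900 of feed at 0.899 water and removes 0.484 of that water:
0.484×0.899×(1−α)×1900 = 245.69
(1−α) = 245.69/826.72 = 0.2972;  α = 0.7028.
Bypass flow = 0.7028×1900 = 1335.3 kg/s.

1335 kg/s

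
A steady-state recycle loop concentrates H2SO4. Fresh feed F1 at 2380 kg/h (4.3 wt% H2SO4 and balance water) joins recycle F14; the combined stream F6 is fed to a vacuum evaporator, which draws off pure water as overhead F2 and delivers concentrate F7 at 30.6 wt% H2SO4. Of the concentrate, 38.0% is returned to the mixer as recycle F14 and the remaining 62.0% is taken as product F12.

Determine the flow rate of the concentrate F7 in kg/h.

539.4 kg/h

Overall H2SO4 balance (none leaves overhead): H2SO4 in fresh feed = H2SO4 in product, i.e. 2380×0.043 = (1−0.380)·F7·0.306.
F7 = 102.34/(0.306×0.620) = 539.43 kg/h.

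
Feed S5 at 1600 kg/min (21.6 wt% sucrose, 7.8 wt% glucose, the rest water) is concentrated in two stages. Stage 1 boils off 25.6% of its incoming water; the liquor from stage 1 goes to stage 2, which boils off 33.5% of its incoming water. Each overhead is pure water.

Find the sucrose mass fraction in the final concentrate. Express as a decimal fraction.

water in feed = 1600×0.706 = 1129.6 kg/min.
After stage 1: water left = (1−0.256)×1129.6 = 840.42; stream total = 1310.8 kg/min.
After stage 2: water left = (1−0.335)×840.42 = 558.88; final concentrate = 1029.3 kg/min.
sucrose fraction = 345.6/1029.3 = 0.336.

0.336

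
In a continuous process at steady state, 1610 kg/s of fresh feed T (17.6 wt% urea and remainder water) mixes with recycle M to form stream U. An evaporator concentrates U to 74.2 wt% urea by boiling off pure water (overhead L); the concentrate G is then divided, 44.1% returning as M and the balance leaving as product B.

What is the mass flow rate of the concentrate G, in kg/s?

683.2 kg/s

Overall urea balance (none leaves overhead): urea in fresh feed = urea in product, i.e. 1610×0.176 = (1−0.441)·G·0.742.
G = 283.36/(0.742×0.559) = 683.16 kg/s.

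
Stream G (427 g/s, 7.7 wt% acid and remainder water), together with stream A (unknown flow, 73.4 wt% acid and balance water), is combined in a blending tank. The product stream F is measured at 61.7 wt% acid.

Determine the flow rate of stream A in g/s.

Let A be the unknown flow. Total out = 427 + A.
acid balance: 32.879 + 0.734·A = 0.617·(427 + A)
(0.734 − 0.617)·A = 0.617×427 − 32.879 = 230.58
A = 230.58 / 0.117 = 1970.8 g/s

1971 g/s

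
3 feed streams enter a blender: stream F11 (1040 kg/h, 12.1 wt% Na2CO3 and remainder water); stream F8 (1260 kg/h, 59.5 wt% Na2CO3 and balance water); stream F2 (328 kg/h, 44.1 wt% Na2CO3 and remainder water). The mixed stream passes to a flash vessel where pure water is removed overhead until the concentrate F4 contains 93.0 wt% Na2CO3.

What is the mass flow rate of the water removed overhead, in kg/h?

1531 kg/h

Na2CO3 entering = 1040×0.121 + 1260×0.595 + 328×0.441 = 1020.2 kg/h.
All Na2CO3 reports to F4, so F4 = 1020.2/0.930 = 1097 kg/h.
Total feed = 2628 kg/h; overhead = 2628 − 1097 = 1531 kg/h.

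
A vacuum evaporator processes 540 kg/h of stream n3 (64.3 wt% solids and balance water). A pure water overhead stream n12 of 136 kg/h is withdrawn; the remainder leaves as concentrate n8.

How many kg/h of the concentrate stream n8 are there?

Concentrate = 540 − 136 = 404 kg/h.

404 kg/h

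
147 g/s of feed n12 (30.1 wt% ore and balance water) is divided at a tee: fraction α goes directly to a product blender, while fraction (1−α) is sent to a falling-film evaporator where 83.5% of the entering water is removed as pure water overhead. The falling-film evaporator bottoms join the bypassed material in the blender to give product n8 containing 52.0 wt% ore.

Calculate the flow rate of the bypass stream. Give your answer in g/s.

All 147×0.301 = 44.247 g/s of ore reaches n8, so n8 = 44.247/0.520 = 85.09 g/s and vapour = 61.91 g/s.
The evaporator receives (1−α)·147 of feed at 0.699 water and removes 0.835 of that water:
0.835×0.699×(1−α)×147 = 61.91
(1−α) = 61.91/85.799 = 0.7216;  α = 0.2784.
Bypass flow = 0.2784×147 = 40.93 g/s.

40.93 g/s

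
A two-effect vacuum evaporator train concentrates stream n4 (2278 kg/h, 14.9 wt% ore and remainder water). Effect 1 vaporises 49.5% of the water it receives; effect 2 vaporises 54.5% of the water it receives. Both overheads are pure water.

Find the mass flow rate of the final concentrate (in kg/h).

water in feed = 2278×0.851 = 1938.6 kg/h.
After stage 1: water left = (1−0.495)×1938.6 = 978.98; stream total = 1318.4 kg/h.
After stage 2: water left = (1−0.545)×978.98 = 445.44; final concentrate = 784.86 kg/h.

784.9 kg/h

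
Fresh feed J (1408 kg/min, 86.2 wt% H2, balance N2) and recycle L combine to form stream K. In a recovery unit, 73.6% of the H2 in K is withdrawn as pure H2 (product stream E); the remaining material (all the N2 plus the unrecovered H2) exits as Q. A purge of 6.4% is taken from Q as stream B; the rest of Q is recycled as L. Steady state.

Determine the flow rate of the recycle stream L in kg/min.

3240 kg/min

N2 enters only via J and leaves only via the purge: 1408×0.138 = 0.064×(N2 in Q), and the recovery unit passes all N2, so N2 in K = N2 in Q = 3036 kg/min.
H2 in K: m_A = 1408×0.862 + (1−0.064)·(1−0.736)·m_A, so m_A = 1213.7/0.7529 = 1612 kg/min.
Q = (1−0.736)×1612 + 3036 = 3461.6 kg/min.
Recycle L = (1−0.064)×3461.6 = 3240 kg/min.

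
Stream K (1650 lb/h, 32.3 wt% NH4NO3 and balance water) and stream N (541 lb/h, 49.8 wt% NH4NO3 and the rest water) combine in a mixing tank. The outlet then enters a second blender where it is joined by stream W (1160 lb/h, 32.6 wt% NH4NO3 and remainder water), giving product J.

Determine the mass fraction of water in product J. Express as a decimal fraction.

Overall, product flow = 3351 lb/h.
water in = 1650×0.677 + 541×0.502 + 1160×0.674 = 2170.5 lb/h.
water fraction in J = 0.6477.

0.6477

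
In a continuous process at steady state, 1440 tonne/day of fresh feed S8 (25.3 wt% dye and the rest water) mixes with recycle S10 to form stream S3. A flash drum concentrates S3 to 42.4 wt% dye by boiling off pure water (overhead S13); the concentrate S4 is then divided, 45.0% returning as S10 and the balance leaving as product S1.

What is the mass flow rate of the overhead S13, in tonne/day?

580.8 tonne/day

Overall dye balance (none leaves overhead): dye in fresh feed = dye in product, i.e. 1440×0.253 = (1−0.450)·S4·0.424.
S4 = 364.32/(0.424×0.550) = 1562.3 tonne/day.
Recycle S10 = 0.450×1562.3 = 703.02 tonne/day.
Combined feed S3 = 1440 + 703.02 = 2143 tonne/day.
Overhead S13 = S3 − S4 = 2143 − 1562.3 = 580.75 tonne/day.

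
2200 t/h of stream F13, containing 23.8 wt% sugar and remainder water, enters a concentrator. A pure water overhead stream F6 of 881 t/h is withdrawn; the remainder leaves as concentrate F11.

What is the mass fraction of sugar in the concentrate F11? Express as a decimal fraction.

0.397

sugar is not removed: 2200×0.238 = 523.6 t/h of sugar enters F11.
Concentrate = 2200 − 881 = 1319 t/h.
Mass fraction = 523.6/1319 = 0.397.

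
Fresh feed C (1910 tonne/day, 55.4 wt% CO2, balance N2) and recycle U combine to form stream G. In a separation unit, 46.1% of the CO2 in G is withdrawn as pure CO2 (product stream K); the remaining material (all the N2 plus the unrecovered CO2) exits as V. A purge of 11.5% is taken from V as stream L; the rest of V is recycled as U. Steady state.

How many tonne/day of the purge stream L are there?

N2 enters only via C and leaves only via the purge: 1910×0.446 = 0.115×(N2 in V), and the separation unit passes all N2, so N2 in G = N2 in V = 7407.5 tonne/day.
CO2 in G: m_A = 1910×0.554 + (1−0.115)·(1−0.461)·m_A, so m_A = 1058.1/0.5230 = 2023.3 tonne/day.
V = (1−0.461)×2023.3 + 7407.5 = 8498 tonne/day.
Purge L = 0.115×8498 = 977.27 tonne/day.

977.3 tonne/day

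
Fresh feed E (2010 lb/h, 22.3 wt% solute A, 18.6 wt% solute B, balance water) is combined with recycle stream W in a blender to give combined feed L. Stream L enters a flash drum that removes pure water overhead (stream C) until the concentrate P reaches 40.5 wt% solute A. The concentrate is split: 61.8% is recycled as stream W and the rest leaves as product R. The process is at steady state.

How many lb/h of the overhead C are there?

Overall solute A balance (none leaves overhead): solute A in fresh feed = solute A in product, i.e. 2010×0.223 = (1−0.618)·P·0.405.
P = 448.23/(0.405×0.382) = 2897.2 lb/h.
Recycle W = 0.618×2897.2 = 1790.5 lb/h.
Combined feed L = 2010 + 1790.5 = 3800.5 lb/h.
Overhead C = L − P = 3800.5 − 2897.2 = 903.26 lb/h.

903.3 lb/h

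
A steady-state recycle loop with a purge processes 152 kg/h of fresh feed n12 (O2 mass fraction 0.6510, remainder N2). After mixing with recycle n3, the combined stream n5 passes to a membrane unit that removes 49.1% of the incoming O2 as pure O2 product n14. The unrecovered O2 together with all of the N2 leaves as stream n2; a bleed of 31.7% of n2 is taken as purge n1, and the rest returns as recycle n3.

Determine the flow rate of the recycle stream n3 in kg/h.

167 kg/h

N2 enters only via n12 and leaves only via the purge: 152×0.349 = 0.317×(N2 in n2), and the membrane unit passes all N2, so N2 in n5 = N2 in n2 = 167.34 kg/h.
O2 in n5: m_A = 152×0.651 + (1−0.317)·(1−0.491)·m_A, so m_A = 98.952/0.6524 = 151.68 kg/h.
n2 = (1−0.491)×151.68 + 167.34 = 244.55 kg/h.
Recycle n3 = (1−0.317)×244.55 = 167.03 kg/h.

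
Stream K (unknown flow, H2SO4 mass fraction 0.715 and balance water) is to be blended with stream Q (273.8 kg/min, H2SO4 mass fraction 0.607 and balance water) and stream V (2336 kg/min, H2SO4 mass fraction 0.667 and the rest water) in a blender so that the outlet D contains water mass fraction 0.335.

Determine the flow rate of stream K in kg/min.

Let K be the unknown flow. Total out = 2609.8 + K.
water balance: 885.49 + 0.285·K = 0.335·(2609.8 + K)
(0.285 − 0.335)·K = 0.335×2609.8 − 885.49 = -11.208
K = -11.208 / -0.050 = 224.17 kg/min

224.2 kg/min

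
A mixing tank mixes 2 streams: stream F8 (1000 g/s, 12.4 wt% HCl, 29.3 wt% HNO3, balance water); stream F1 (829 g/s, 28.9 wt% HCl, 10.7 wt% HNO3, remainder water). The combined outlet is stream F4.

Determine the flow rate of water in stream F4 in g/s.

water out = water in = 1000×0.583 + 829×0.604 = 1083.7 g/s.

1084 g/s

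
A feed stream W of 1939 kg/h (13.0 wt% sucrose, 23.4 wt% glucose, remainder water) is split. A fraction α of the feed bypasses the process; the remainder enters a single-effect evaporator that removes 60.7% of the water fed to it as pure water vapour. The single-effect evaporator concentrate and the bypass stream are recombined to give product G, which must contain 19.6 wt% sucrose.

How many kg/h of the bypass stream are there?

247.7 kg/h

All 1939×0.130 = 252.07 kg/h of sucrose reaches G, so G = 252.07/0.196 = 1286.1 kg/h and vapour = 652.93 kg/h.
The evaporator receives (1−α)·1939 of feed at 0.636 water and removes 0.607 of that water:
0.607×0.636×(1−α)×1939 = 652.93
(1−α) = 652.93/748.55 = 0.8723;  α = 0.1277.
Bypass flow = 0.1277×1939 = 247.7 kg/h.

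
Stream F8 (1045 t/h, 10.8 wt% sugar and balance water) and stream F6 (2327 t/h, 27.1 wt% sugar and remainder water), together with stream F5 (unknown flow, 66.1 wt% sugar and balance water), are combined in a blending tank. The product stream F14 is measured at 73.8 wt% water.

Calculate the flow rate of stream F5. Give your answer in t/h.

Let F5 be the unknown flow. Total out = 3372 + F5.
water balance: 2628.5 + 0.339·F5 = 0.738·(3372 + F5)
(0.339 − 0.738)·F5 = 0.738×3372 − 2628.5 = -139.99
F5 = -139.99 / -0.399 = 350.84 t/h

350.8 t/h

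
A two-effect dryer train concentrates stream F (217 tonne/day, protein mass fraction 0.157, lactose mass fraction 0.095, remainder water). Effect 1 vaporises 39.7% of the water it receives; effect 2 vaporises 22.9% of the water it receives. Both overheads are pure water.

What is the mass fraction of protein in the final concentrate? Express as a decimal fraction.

0.262

water in feed = 217×0.748 = 162.32 tonne/day.
After stage 1: water left = (1−0.397)×162.32 = 97.877; stream total = 152.56 tonne/day.
After stage 2: water left = (1−0.229)×97.877 = 75.463; final concentrate = 130.15 tonne/day.
protein fraction = 34.069/130.15 = 0.262.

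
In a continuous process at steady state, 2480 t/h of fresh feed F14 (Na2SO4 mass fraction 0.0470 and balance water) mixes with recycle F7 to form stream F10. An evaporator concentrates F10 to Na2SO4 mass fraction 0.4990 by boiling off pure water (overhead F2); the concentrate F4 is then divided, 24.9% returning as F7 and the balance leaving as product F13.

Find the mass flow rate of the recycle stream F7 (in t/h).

Overall Na2SO4 balance (none leaves overhead): Na2SO4 in fresh feed = Na2SO4 in product, i.e. 2480×0.047 = (1−0.249)·F4·0.499.
F4 = 116.56/(0.499×0.751) = 311.03 t/h.
Recycle F7 = 0.249×311.03 = 77.448 t/h.

77.45 t/h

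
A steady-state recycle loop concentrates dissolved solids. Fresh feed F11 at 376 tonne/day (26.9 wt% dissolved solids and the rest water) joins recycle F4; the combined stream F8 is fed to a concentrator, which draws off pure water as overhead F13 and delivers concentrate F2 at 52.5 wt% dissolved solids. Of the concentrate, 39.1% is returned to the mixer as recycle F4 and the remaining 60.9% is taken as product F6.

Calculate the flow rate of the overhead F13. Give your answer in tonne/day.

Overall dissolved solids balance (none leaves overhead): dissolved solids in fresh feed = dissolved solids in product, i.e. 376×0.269 = (1−0.391)·F2·0.525.
F2 = 101.14/(0.525×0.609) = 316.35 tonne/day.
Recycle F4 = 0.391×316.35 = 123.69 tonne/day.
Combined feed F8 = 376 + 123.69 = 499.69 tonne/day.
Overhead F13 = F8 − F2 = 499.69 − 316.35 = 183.34 tonne/day.

183.3 tonne/day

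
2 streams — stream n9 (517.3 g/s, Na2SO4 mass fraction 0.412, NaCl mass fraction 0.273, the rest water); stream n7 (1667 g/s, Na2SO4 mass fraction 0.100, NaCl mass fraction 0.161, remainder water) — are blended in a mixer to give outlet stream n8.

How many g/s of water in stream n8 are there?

1395 g/s

water out = water in = 517.3×0.315 + 1667×0.739 = 1394.9 g/s.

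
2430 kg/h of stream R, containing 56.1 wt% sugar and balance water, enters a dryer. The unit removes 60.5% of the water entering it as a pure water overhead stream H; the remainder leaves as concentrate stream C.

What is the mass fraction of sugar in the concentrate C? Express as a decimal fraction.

0.764

sugar is not removed: 2430×0.561 = 1363.2 kg/h of sugar enters C.
water entering = 2430×0.439 = 1066.8 kg/h; overhead removed = 0.605×1066.8 = 645.4 kg/h.
Concentrate = 2430 − 645.4 = 1784.6 kg/h.
Mass fraction = 1363.2/1784.6 = 0.764.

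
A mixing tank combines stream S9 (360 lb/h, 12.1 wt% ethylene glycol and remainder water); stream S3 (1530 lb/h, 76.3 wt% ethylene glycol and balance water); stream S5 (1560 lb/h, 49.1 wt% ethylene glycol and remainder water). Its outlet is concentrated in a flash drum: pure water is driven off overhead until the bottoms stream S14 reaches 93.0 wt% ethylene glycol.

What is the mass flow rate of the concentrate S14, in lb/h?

2126 lb/h

ethylene glycol entering = 360×0.121 + 1530×0.763 + 1560×0.491 = 1976.9 lb/h.
All ethylene glycol reports to S14, so S14 = 1976.9/0.930 = 2125.7 lb/h.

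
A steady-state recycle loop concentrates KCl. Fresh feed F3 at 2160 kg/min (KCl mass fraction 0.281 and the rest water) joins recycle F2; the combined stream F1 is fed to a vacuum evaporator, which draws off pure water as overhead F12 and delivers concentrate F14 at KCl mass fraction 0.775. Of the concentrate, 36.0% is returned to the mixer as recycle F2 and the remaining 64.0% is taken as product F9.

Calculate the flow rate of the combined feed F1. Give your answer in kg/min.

Overall KCl balance (none leaves overhead): KCl in fresh feed = KCl in product, i.e. 2160×0.281 = (1−0.360)·F14·0.775.
F14 = 606.96/(0.775×0.640) = 1223.7 kg/min.
Recycle F2 = 0.360×1223.7 = 440.54 kg/min.
Combined feed F1 = 2160 + 440.54 = 2600.5 kg/min.

2601 kg/min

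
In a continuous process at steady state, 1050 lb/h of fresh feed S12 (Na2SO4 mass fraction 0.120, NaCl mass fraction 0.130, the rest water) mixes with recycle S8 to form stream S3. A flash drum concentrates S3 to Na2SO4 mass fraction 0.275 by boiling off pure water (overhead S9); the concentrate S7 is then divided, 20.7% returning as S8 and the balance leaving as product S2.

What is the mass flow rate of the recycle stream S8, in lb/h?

Overall Na2SO4 balance (none leaves overhead): Na2SO4 in fresh feed = Na2SO4 in product, i.e. 1050×0.120 = (1−0.207)·S7·0.275.
S7 = 126/(0.275×0.793) = 577.78 lb/h.
Recycle S8 = 0.207×577.78 = 119.6 lb/h.

119.6 lb/h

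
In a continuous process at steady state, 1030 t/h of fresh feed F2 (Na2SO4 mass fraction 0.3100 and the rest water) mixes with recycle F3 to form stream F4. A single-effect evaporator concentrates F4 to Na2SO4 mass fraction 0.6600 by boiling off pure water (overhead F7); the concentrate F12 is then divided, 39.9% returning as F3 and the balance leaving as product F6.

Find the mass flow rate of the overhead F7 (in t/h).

Overall Na2SO4 balance (none leaves overhead): Na2SO4 in fresh feed = Na2SO4 in product, i.e. 1030×0.310 = (1−0.399)·F12·0.660.
F12 = 319.3/(0.660×0.601) = 804.97 t/h.
Recycle F3 = 0.399×804.97 = 321.18 t/h.
Combined feed F4 = 1030 + 321.18 = 1351.2 t/h.
Overhead F7 = F4 − F12 = 1351.2 − 804.97 = 546.21 t/h.

546.2 t/h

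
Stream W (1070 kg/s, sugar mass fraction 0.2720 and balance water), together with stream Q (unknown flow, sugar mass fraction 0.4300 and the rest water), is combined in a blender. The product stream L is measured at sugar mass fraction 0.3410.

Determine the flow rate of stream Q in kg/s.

829.6 kg/s

Let Q be the unknown flow. Total out = 1070 + Q.
sugar balance: 291.04 + 0.430·Q = 0.341·(1070 + Q)
(0.430 − 0.341)·Q = 0.341×1070 − 291.04 = 73.83
Q = 73.83 / 0.089 = 829.55 kg/s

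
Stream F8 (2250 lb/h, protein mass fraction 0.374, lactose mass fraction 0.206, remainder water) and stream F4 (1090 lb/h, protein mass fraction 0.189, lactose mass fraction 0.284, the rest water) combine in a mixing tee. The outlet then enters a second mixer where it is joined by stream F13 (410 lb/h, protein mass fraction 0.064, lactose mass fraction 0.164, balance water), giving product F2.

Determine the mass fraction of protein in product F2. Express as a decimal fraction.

0.286

Overall, product flow = 3750 lb/h.
protein in = 2250×0.374 + 1090×0.189 + 410×0.064 = 1073.8 lb/h.
protein fraction in F2 = 0.286.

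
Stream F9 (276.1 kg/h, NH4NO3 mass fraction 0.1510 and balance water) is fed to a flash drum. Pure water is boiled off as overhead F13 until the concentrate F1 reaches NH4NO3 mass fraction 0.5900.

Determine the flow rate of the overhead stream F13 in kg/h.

NH4NO3 is conserved: 276.1×0.151 = 41.691 kg/h all reports to the concentrate.
Concentrate = 41.691/(target fraction) = 70.663 kg/h.
Overhead = 276.1 − 70.663 = 205.44 kg/h.

205.4 kg/h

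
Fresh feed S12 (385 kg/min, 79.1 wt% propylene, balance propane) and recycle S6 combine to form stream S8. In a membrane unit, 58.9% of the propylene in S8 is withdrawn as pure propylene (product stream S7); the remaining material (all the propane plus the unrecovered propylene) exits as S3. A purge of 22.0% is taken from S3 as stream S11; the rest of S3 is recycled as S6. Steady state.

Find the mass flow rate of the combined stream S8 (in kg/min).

propane enters only via S12 and leaves only via the purge: 385×0.209 = 0.220×(propane in S3), and the membrane unit passes all propane, so propane in S8 = propane in S3 = 365.75 kg/min.
propylene in S8: m_A = 385×0.791 + (1−0.220)·(1−0.589)·m_A, so m_A = 304.54/0.6794 = 448.23 kg/min.
S8 = 448.23 + 365.75 = 813.98 kg/min.

814 kg/min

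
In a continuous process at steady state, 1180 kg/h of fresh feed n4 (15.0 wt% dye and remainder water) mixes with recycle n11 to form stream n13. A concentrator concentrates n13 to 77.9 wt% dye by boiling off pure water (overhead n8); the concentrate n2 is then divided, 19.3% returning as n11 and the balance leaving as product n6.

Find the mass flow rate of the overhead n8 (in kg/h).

Overall dye balance (none leaves overhead): dye in fresh feed = dye in product, i.e. 1180×0.150 = (1−0.193)·n2·0.779.
n2 = 177/(0.779×0.807) = 281.55 kg/h.
Recycle n11 = 0.193×281.55 = 54.34 kg/h.
Combined feed n13 = 1180 + 54.34 = 1234.3 kg/h.
Overhead n8 = n13 − n2 = 1234.3 − 281.55 = 952.79 kg/h.

952.8 kg/h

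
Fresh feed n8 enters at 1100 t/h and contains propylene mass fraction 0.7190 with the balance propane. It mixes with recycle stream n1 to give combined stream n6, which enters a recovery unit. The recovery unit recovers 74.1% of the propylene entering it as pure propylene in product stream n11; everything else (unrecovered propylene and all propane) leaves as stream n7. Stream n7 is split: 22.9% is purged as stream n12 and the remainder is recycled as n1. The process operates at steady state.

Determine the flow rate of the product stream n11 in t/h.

732.3 t/h

propylene in n6: m_A = 1100×0.719 + (1−0.229)·(1−0.741)·m_A, so m_A = 790.9/0.8003 = 988.24 t/h.
Product n11 = 0.741×988.24 = 732.29 t/h.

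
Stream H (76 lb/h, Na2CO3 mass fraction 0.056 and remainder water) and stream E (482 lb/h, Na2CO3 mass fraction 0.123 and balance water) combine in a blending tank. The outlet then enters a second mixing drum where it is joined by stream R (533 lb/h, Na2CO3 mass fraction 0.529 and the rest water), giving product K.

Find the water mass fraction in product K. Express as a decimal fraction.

0.683

Overall, product flow = 1091 lb/h.
water in = 76×0.944 + 482×0.877 + 533×0.471 = 745.5 lb/h.
water fraction in K = 0.683.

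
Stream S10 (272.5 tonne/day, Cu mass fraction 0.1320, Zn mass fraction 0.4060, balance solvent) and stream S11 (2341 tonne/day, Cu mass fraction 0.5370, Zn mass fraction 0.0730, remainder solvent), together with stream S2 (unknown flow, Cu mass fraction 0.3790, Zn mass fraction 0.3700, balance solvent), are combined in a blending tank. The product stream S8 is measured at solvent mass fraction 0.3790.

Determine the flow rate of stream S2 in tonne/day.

Let S2 be the unknown flow. Total out = 2613.5 + S2.
solvent balance: 1038.9 + 0.251·S2 = 0.379·(2613.5 + S2)
(0.251 − 0.379)·S2 = 0.379×2613.5 − 1038.9 = -48.368
S2 = -48.368 / -0.128 = 377.88 tonne/day

377.9 tonne/day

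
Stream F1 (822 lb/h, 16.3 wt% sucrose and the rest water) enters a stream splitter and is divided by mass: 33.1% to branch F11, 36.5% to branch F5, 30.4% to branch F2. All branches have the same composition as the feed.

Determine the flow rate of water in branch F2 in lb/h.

209.2 lb/h

Branch F2 total = 0.304×822 = 249.89 lb/h.
water in F2 = 0.837×249.89 = 209.16 lb/h.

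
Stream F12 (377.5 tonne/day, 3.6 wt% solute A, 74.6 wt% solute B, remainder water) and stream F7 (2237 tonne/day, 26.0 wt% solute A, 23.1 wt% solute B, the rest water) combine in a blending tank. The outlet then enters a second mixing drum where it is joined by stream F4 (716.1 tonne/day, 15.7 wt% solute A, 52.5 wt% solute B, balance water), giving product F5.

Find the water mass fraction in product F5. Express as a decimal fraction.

0.4350

Overall, product flow = 3330.6 tonne/day.
water in = 377.5×0.218 + 2237×0.509 + 716.1×0.318 = 1448.6 tonne/day.
water fraction in F5 = 0.4350.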